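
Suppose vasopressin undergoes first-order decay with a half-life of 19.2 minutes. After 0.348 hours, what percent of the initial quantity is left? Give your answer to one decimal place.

47.1%

0.348 hours = 20.88 minutes.
n = 20.88/19.2 ≈ 1.0875 half-lives.
Fraction remaining = (1/2)^1.0875 ≈ 0.47058, i.e. 47.058%.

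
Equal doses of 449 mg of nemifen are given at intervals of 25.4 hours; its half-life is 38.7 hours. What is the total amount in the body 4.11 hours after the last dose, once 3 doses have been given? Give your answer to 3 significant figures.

850 mg

The 3 doses were given 54.91, 29.51, 4.11 hours ago.
Total = 449·(1/2)^(54.91/38.7) + 449·(1/2)^(29.51/38.7) + 449·(1/2)^(4.11/38.7)
      = 167.93 + 264.67 + 417.13 ≈ 849.73 mg.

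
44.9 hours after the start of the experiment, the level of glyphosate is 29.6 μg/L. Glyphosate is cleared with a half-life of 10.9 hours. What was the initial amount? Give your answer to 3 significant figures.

514 μg/L

Number of half-lives elapsed: n = 44.9/10.9 ≈ 4.1193.
A₀ = A × 2^n = 29.6 × 2^4.1193 = 29.6 × 17.379 ≈ 514.42 μg/L.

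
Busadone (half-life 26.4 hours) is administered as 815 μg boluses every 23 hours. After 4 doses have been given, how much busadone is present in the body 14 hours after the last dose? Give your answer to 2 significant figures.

1100 μg

The 4 doses were given 83, 60, 37, 14 hours ago.
Total = 815·(1/2)^(83/26.4) + 815·(1/2)^(60/26.4) + 815·(1/2)^(37/26.4) + 815·(1/2)^(14/26.4)
      = 92.201 + 168.65 + 308.5 + 564.31 ≈ 1133.7 μg.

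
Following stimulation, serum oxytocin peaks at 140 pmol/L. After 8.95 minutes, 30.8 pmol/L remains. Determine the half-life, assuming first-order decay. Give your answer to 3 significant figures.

A/A₀ = 30.8/140 ≈ 0.22.
n = log₂(4.5455) ≈ 2.1844 half-lives elapsed in 8.95 minutes.
t½ = 8.95/2.1844 ≈ 4.0972 minutes.

4.10 minutes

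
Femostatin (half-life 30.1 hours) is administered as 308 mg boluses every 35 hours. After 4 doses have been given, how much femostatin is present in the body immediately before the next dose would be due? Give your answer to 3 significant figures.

The 4 doses were given 140, 105, 70, 35 hours ago.
Total = 308·(1/2)^(140/30.1) + 308·(1/2)^(105/30.1) + 308·(1/2)^(70/30.1) + 308·(1/2)^(35/30.1)
      = 12.258 + 27.444 + 61.444 + 137.57 ≈ 238.71 mg.

239 mg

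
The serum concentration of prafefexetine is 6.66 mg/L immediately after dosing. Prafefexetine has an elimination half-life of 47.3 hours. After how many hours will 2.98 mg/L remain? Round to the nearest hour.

Fraction remaining = 2.98/6.66 ≈ 0.44745.
n = log₂(6.66/2.98) = ln(2.2349)/ln 2 ≈ 1.1602 half-lives.
t = n × t½ = 1.1602 × 47.3 ≈ 54.878 hours.

55 hours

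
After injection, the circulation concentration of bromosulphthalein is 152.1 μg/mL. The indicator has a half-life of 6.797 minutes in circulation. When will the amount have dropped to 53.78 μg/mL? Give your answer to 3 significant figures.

10.2 minutes

Fraction remaining = 53.78/152.1 ≈ 0.35358.
n = log₂(152.1/53.78) = ln(2.8282)/ln 2 ≈ 1.4999 half-lives.
t = n × t½ = 1.4999 × 6.797 ≈ 10.195 minutes.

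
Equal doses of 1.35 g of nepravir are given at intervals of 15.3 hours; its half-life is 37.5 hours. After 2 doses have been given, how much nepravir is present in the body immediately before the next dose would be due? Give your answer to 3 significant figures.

1.78 g

The 2 doses were given 30.6, 15.3 hours ago.
Total = 1.35·(1/2)^(30.6/37.5) + 1.35·(1/2)^(15.3/37.5)
      = 0.76682 + 1.0175 ≈ 1.7843 g.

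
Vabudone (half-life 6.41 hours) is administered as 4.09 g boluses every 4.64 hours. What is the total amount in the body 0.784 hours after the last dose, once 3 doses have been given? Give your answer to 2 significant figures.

7.4 g

The 3 doses were given 10.064, 5.424, 0.784 hours ago.
Total = 4.09·(1/2)^(10.064/6.41) + 4.09·(1/2)^(5.424/6.41) + 4.09·(1/2)^(0.784/6.41)
      = 1.3775 + 2.2751 + 3.7575 ≈ 7.4101 g.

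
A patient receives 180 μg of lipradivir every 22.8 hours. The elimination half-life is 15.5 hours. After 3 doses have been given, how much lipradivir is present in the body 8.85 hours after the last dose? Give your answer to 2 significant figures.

The 3 doses were given 54.45, 31.65, 8.85 hours ago.
Total = 180·(1/2)^(54.45/15.5) + 180·(1/2)^(31.65/15.5) + 180·(1/2)^(8.85/15.5)
      = 15.768 + 43.711 + 121.17 ≈ 180.65 μg.

180 μg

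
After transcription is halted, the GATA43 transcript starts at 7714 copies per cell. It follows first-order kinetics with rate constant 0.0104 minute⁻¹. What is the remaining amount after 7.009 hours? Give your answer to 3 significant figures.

t½ = ln 2 / k = 0.69315 / 0.0104 ≈ 66.649 minutes.
Convert the elapsed time: 7.009 hours = 420.54 minutes.
Number of half-lives: n = 420.54/66.649 ≈ 6.3098.
Remaining = 7714 × (1/2)^6.3098 = 7714 × 0.012606 ≈ 97.239 copies per cell.

97.2 copies per cell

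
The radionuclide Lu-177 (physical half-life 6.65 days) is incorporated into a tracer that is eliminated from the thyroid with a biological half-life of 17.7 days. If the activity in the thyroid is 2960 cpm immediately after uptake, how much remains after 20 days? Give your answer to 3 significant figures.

1/t_eff = 1/t_phys + 1/t_biol = 1/6.65 + 1/17.7 = 0.20687 per day.
t_eff = 6.65 × 17.7 / (6.65 + 17.7) ≈ 4.8339 days.
Remaining = 2960 × (1/2)^(20/4.8339) = 2960 × (1/2)^4.1375 ≈ 168.19 cpm.

168 cpm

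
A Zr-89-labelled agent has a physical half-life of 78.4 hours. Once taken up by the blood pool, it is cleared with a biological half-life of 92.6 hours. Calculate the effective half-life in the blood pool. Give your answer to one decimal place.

1/t_eff = 1/t_phys + 1/t_biol = 1/78.4 + 1/92.6 = 0.023554 per hour.
t_eff = 78.4 × 92.6 / (78.4 + 92.6) ≈ 42.455 hours.

42.5 hours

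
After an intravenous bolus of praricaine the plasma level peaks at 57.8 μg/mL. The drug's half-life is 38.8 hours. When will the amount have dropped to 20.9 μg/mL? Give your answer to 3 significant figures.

56.9 hours

Fraction remaining = 20.9/57.8 ≈ 0.36159.
n = log₂(57.8/20.9) = ln(2.7656)/ln 2 ≈ 1.4676 half-lives.
t = n × t½ = 1.4676 × 38.8 ≈ 56.942 hours.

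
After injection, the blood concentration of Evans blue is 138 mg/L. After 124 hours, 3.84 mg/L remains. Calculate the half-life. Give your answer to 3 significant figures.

24.0 hours

A/A₀ = 3.84/138 ≈ 0.027826.
n = log₂(35.938) ≈ 5.1674 half-lives elapsed in 124 hours.
t½ = 124/5.1674 ≈ 23.997 hours.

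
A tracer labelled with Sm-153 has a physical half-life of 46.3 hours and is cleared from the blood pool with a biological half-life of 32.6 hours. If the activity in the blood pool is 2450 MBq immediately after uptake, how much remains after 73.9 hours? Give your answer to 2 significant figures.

1/t_eff = 1/t_phys + 1/t_biol = 1/46.3 + 1/32.6 = 0.052273 per hour.
t_eff = 46.3 × 32.6 / (46.3 + 32.6) ≈ 19.13 hours.
Remaining = 2450 × (1/2)^(73.9/19.13) = 2450 × (1/2)^3.863 ≈ 168.38 MBq.

170 MBq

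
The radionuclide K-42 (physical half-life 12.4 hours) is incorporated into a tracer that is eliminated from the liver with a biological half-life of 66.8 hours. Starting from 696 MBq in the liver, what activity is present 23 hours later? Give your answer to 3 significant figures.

1/t_eff = 1/t_phys + 1/t_biol = 1/12.4 + 1/66.8 = 0.095615 per hour.
t_eff = 12.4 × 66.8 / (12.4 + 66.8) ≈ 10.459 hours.
Remaining = 696 × (1/2)^(23/10.459) = 696 × (1/2)^2.1992 ≈ 151.57 MBq.

152 MBq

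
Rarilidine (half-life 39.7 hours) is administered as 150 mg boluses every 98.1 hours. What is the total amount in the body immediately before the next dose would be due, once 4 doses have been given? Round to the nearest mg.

The 4 doses were given 392.4, 294.3, 196.2, 98.1 hours ago.
Total = 150·(1/2)^(392.4/39.7) + 150·(1/2)^(294.3/39.7) + 150·(1/2)^(196.2/39.7) + 150·(1/2)^(98.1/39.7)
      = 0.15873 + 0.88009 + 4.8796 + 27.054 ≈ 32.973 mg.

33 mg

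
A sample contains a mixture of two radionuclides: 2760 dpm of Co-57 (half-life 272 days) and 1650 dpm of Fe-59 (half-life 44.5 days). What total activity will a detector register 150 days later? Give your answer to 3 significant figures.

2040 dpm

Co-57: 2760 × (1/2)^(150/272) = 2760 × (1/2)^0.55147 ≈ 1883.2 dpm.
Fe-59: 1650 × (1/2)^(150/44.5) = 1650 × (1/2)^3.3708 ≈ 159.51 dpm.
Total = 1883.2 + 159.51 ≈ 2042.7 dpm.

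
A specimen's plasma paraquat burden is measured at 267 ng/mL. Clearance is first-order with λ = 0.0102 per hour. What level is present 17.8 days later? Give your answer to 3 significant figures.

t½ = ln 2 / λ = 0.69315 / 0.0102 ≈ 67.956 hours.
Convert the elapsed time: 17.8 days = 427.2 hours.
Number of half-lives: n = 427.2/67.956 ≈ 6.2865.
Remaining = 267 × (1/2)^6.2865 = 267 × 0.012811 ≈ 3.4206 ng/mL.

3.42 ng/mL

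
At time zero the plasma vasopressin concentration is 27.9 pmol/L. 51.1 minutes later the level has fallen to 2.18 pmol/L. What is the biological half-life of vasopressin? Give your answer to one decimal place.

A/A₀ = 2.18/27.9 ≈ 0.078136.
n = log₂(12.798) ≈ 3.6779 half-lives elapsed in 51.1 minutes.
t½ = 51.1/3.6779 ≈ 13.894 minutes.

13.9 minutes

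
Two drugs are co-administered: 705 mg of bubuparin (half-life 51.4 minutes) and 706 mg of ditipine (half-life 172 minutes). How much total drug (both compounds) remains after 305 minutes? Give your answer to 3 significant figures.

bubuparin: 705 × (1/2)^(305/51.4) = 705 × (1/2)^5.9339 ≈ 11.532 mg.
ditipine: 706 × (1/2)^(305/172) = 706 × (1/2)^1.7733 ≈ 206.54 mg.
Total = 11.532 + 206.54 ≈ 218.07 mg.

218 mg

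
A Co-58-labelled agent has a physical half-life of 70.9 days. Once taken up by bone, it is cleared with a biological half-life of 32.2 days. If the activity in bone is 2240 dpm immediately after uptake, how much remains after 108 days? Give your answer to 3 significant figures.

1/t_eff = 1/t_phys + 1/t_biol = 1/70.9 + 1/32.2 = 0.04516 per day.
t_eff = 70.9 × 32.2 / (70.9 + 32.2) ≈ 22.143 days.
Remaining = 2240 × (1/2)^(108/22.143) = 2240 × (1/2)^4.8773 ≈ 76.213 dpm.

76.2 dpm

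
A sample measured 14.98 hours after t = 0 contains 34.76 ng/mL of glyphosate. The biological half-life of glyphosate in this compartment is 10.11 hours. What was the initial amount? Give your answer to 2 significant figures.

97 ng/mL

Number of half-lives elapsed: n = 14.98/10.11 ≈ 1.4817.
A₀ = A × 2^n = 34.76 × 2^1.4817 = 34.76 × 2.7928 ≈ 97.077 ng/mL.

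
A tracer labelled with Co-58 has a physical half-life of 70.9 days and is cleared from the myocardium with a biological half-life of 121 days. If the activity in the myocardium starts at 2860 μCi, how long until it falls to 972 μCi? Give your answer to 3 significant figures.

1/t_eff = 1/t_phys + 1/t_biol = 1/70.9 + 1/121 = 0.022369 per day.
t_eff = 70.9 × 121 / (70.9 + 121) ≈ 44.705 days.
n = log₂(2860/972) ≈ 1.557; t = 1.557 × 44.705 ≈ 69.605 days.

69.6 days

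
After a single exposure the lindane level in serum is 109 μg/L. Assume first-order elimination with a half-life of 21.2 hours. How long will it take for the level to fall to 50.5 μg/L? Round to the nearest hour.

24 hours

Fraction remaining = 50.5/109 ≈ 0.4633.
n = log₂(109/50.5) = ln(2.1584)/ln 2 ≈ 1.11 half-lives.
t = n × t½ = 1.11 × 21.2 ≈ 23.531 hours.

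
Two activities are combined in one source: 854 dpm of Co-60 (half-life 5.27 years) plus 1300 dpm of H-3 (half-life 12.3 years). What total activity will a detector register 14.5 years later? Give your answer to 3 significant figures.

701 dpm

Co-60: 854 × (1/2)^(14.5/5.27) = 854 × (1/2)^2.7514 ≈ 126.82 dpm.
H-3: 1300 × (1/2)^(14.5/12.3) = 1300 × (1/2)^1.1789 ≈ 574.21 dpm.
Total = 126.82 + 574.21 ≈ 701.03 dpm.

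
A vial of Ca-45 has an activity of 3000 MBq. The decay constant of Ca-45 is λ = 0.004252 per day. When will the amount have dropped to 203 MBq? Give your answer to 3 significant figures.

633 days

t½ = ln 2 / λ = 0.69315 / 0.004252 ≈ 163.02 days.
Fraction remaining = 203/3000 ≈ 0.067667.
n = log₂(3000/203) = ln(14.778)/ln 2 ≈ 3.8854 half-lives.
t = n × t½ = 3.8854 × 163.02 ≈ 633.39 days.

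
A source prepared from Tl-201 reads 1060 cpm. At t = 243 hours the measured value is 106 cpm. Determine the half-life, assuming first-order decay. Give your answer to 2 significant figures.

73 hours

A/A₀ = 106/1060 ≈ 0.1.
n = log₂(10) ≈ 3.3219 half-lives elapsed in 243 hours.
t½ = 243/3.3219 ≈ 73.15 hours.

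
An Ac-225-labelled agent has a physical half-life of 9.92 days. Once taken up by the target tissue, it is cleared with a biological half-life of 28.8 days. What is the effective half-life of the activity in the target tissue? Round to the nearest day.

7 days

1/t_eff = 1/t_phys + 1/t_biol = 1/9.92 + 1/28.8 = 0.13553 per day.
t_eff = 9.92 × 28.8 / (9.92 + 28.8) ≈ 7.3785 days.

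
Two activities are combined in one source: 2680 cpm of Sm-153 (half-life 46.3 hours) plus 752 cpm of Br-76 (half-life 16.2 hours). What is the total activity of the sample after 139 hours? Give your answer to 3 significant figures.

336 cpm

Sm-153: 2680 × (1/2)^(139/46.3) = 2680 × (1/2)^3.0022 ≈ 334.5 cpm.
Br-76: 752 × (1/2)^(139/16.2) = 752 × (1/2)^8.5802 ≈ 1.9647 cpm.
Total = 334.5 + 1.9647 ≈ 336.46 cpm.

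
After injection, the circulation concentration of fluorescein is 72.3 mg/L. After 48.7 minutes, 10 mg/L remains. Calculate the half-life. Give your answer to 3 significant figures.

A/A₀ = 10/72.3 ≈ 0.13831.
n = log₂(7.23) ≈ 2.854 half-lives elapsed in 48.7 minutes.
t½ = 48.7/2.854 ≈ 17.064 minutes.

17.1 minutes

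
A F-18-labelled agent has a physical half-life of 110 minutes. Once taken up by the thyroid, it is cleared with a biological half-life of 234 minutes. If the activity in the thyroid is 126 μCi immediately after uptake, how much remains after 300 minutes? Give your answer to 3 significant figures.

1/t_eff = 1/t_phys + 1/t_biol = 1/110 + 1/234 = 0.013364 per minute.
t_eff = 110 × 234 / (110 + 234) ≈ 74.826 minutes.
Remaining = 126 × (1/2)^(300/74.826) = 126 × (1/2)^4.0093 ≈ 7.8243 μCi.

7.82 μCi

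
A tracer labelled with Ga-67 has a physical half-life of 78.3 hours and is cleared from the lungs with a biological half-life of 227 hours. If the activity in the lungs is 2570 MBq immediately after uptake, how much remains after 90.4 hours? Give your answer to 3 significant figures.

1/t_eff = 1/t_phys + 1/t_biol = 1/78.3 + 1/227 = 0.017177 per hour.
t_eff = 78.3 × 227 / (78.3 + 227) ≈ 58.218 hours.
Remaining = 2570 × (1/2)^(90.4/58.218) = 2570 × (1/2)^1.5528 ≈ 876 MBq.

876 MBq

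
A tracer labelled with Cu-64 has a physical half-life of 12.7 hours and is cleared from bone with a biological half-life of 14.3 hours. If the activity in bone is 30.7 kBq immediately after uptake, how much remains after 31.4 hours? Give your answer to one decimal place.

1.2 kBq

1/t_eff = 1/t_phys + 1/t_biol = 1/12.7 + 1/14.3 = 0.14867 per hour.
t_eff = 12.7 × 14.3 / (12.7 + 14.3) ≈ 6.7263 hours.
Remaining = 30.7 × (1/2)^(31.4/6.7263) = 30.7 × (1/2)^4.6682 ≈ 1.2074 kBq.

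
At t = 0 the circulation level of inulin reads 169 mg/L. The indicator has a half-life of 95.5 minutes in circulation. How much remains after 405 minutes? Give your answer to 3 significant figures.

Number of half-lives: n = 405/95.5 ≈ 4.2408.
Remaining = 169 × (1/2)^4.2408 = 169 × 0.052891 ≈ 8.9386 mg/L.

8.94 mg/L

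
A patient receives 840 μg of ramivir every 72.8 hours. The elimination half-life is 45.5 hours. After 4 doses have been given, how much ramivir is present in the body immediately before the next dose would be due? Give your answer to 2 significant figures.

410 μg

The 4 doses were given 291.2, 218.4, 145.6, 72.8 hours ago.
Total = 840·(1/2)^(291.2/45.5) + 840·(1/2)^(218.4/45.5) + 840·(1/2)^(145.6/45.5) + 840·(1/2)^(72.8/45.5)
      = 9.9469 + 30.153 + 91.408 + 277.1 ≈ 408.6 μg.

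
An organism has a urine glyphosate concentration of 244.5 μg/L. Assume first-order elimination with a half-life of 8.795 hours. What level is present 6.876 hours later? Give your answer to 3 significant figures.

142 μg/L

Number of half-lives: n = 6.876/8.795 ≈ 0.78181.
Remaining = 244.5 × (1/2)^0.78181 = 244.5 × 0.58164 ≈ 142.21 μg/L.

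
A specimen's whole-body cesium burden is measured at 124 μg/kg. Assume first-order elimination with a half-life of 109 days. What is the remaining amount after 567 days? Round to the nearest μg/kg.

3 μg/kg

Number of half-lives: n = 567/109 ≈ 5.2018.
Remaining = 124 × (1/2)^5.2018 = 124 × 0.02717 ≈ 3.3691 μg/kg.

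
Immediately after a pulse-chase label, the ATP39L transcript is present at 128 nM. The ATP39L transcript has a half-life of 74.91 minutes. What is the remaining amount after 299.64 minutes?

Elapsed time is 4 half-lives (299.64/74.91).
Each half-life halves the amount: 128 × (1/2)^4 = 128/16 = 8 nM.

8 nM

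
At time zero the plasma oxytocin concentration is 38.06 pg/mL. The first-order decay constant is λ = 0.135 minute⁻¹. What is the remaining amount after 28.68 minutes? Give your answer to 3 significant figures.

t½ = ln 2 / λ = 0.69315 / 0.135 ≈ 5.1344 minutes.
Number of half-lives: n = 28.68/5.1344 ≈ 5.5858.
Remaining = 38.06 × (1/2)^5.5858 = 38.06 × 0.020821 ≈ 0.79244 pg/mL.

0.792 pg/mL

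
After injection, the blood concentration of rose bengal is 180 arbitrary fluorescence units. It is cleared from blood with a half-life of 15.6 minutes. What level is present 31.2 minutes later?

45 arbitrary fluorescence units

Elapsed time is 2 half-lives (31.2/15.6).
Each half-life halves the amount: 180 × (1/2)^2 = 180/4 = 45 arbitrary fluorescence units.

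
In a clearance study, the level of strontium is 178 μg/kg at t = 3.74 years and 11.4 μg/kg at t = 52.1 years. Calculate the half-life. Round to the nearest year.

12 years

Over Δt = 52.1 − 3.74 = 48.36 years, the level fell by a factor of 178/11.4 ≈ 15.614.
n = log₂(15.614) ≈ 3.9648 half-lives, so t½ = 48.36/3.9648 ≈ 12.197 years.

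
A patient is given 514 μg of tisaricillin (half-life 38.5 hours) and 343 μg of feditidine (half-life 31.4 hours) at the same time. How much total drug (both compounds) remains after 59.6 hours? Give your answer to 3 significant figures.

268 μg

tisaricillin: 514 × (1/2)^(59.6/38.5) = 514 × (1/2)^1.5481 ≈ 175.77 μg.
feditidine: 343 × (1/2)^(59.6/31.4) = 343 × (1/2)^1.8981 ≈ 92.026 μg.
Total = 175.77 + 92.026 ≈ 267.8 μg.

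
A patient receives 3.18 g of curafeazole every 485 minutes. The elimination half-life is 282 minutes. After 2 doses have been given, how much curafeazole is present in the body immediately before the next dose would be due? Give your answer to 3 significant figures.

1.26 g

The 2 doses were given 970, 485 minutes ago.
Total = 3.18·(1/2)^(970/282) + 3.18·(1/2)^(485/282)
      = 0.29307 + 0.96538 ≈ 1.2584 g.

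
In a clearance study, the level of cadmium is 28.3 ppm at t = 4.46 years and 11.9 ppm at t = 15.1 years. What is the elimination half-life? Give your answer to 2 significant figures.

Over Δt = 15.1 − 4.46 = 10.64 years, the level fell by a factor of 28.3/11.9 ≈ 2.3782.
n = log₂(2.3782) ≈ 1.2498 half-lives, so t½ = 10.64/1.2498 ≈ 8.5131 years.

8.5 years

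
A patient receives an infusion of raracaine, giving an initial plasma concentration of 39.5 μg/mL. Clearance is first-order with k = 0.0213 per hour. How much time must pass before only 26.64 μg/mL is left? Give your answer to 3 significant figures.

18.5 hours

t½ = ln 2 / k = 0.69315 / 0.0213 ≈ 32.542 hours.
Fraction remaining = 26.64/39.5 ≈ 0.67443.
n = log₂(39.5/26.64) = ln(1.4827)/ln 2 ≈ 0.56826 half-lives.
t = n × t½ = 0.56826 × 32.542 ≈ 18.492 hours.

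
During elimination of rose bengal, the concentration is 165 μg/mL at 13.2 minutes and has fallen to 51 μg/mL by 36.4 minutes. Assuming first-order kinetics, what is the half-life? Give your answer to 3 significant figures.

Over Δt = 36.4 − 13.2 = 23.2 minutes, the level fell by a factor of 165/51 ≈ 3.2353.
n = log₂(3.2353) ≈ 1.6939 half-lives, so t½ = 23.2/1.6939 ≈ 13.696 minutes.

13.7 minutes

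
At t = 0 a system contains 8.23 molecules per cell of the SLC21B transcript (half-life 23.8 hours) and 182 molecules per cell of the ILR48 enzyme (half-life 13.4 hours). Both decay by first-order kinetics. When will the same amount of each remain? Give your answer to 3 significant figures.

137 hours

Set 8.23·(1/2)^(t/23.8) = 182·(1/2)^(t/13.4).
Taking log₂: log₂(8.23/182) = t·(1/23.8 − 1/13.4).
log₂(0.04522) = -4.4669; 1/23.8 − 1/13.4 = -0.03261.
t = -4.4669 / -0.03261 ≈ 136.98 hours.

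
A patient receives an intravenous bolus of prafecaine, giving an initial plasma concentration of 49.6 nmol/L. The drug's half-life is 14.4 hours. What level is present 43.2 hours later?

Elapsed time is 3 half-lives (43.2/14.4).
Each half-life halves the amount: 49.6 × (1/2)^3 = 49.6/8 = 6.2 nmol/L.

6.2 nmol/L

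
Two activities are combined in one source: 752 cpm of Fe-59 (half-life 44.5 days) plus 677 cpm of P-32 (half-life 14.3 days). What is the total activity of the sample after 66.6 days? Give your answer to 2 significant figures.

Fe-59: 752 × (1/2)^(66.6/44.5) = 752 × (1/2)^1.4966 ≈ 266.49 cpm.
P-32: 677 × (1/2)^(66.6/14.3) = 677 × (1/2)^4.6573 ≈ 26.828 cpm.
Total = 266.49 + 26.828 ≈ 293.32 cpm.

290 cpm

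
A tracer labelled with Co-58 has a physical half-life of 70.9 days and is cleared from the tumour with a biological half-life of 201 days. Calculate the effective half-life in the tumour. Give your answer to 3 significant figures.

1/t_eff = 1/t_phys + 1/t_biol = 1/70.9 + 1/201 = 0.019079 per day.
t_eff = 70.9 × 201 / (70.9 + 201) ≈ 52.412 days.

52.4 days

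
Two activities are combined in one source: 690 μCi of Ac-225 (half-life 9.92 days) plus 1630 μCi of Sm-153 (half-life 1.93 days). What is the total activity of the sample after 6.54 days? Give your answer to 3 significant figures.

593 μCi

Ac-225: 690 × (1/2)^(6.54/9.92) = 690 × (1/2)^0.65927 ≈ 436.91 μCi.
Sm-153: 1630 × (1/2)^(6.54/1.93) = 1630 × (1/2)^3.3886 ≈ 155.64 μCi.
Total = 436.91 + 155.64 ≈ 592.54 μCi.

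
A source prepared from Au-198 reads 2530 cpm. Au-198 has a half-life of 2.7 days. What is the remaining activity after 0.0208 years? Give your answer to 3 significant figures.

360 cpm

Convert the elapsed time: 0.0208 years = 7.592 days.
Number of half-lives: n = 7.592/2.7 ≈ 2.8119.
Remaining = 2530 × (1/2)^2.8119 = 2530 × 0.14241 ≈ 360.3 cpm.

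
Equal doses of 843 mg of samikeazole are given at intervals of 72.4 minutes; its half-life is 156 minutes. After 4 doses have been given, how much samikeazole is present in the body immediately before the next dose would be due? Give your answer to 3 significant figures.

1610 mg

The 4 doses were given 289.6, 217.2, 144.8, 72.4 minutes ago.
Total = 843·(1/2)^(289.6/156) + 843·(1/2)^(217.2/156) + 843·(1/2)^(144.8/156) + 843·(1/2)^(72.4/156)
      = 232.81 + 321.15 + 443.01 + 611.11 ≈ 1608.1 mg.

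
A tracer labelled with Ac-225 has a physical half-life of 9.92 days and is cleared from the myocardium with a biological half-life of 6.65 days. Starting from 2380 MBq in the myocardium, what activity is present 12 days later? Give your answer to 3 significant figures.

295 MBq

1/t_eff = 1/t_phys + 1/t_biol = 1/9.92 + 1/6.65 = 0.25118 per day.
t_eff = 9.92 × 6.65 / (9.92 + 6.65) ≈ 3.9812 days.
Remaining = 2380 × (1/2)^(12/3.9812) = 2380 × (1/2)^3.0142 ≈ 294.59 MBq.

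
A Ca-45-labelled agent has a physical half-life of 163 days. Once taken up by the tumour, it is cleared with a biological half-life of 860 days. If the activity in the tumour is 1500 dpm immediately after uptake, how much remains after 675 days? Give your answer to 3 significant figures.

1/t_eff = 1/t_phys + 1/t_biol = 1/163 + 1/860 = 0.0072978 per day.
t_eff = 163 × 860 / (163 + 860) ≈ 137.03 days.
Remaining = 1500 × (1/2)^(675/137.03) = 1500 × (1/2)^4.926 ≈ 49.342 dpm.

49.3 dpm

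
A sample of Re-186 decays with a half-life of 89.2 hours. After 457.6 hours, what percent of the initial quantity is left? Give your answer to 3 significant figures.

n = 457.6/89.2 ≈ 5.13 half-lives.
Fraction remaining = (1/2)^5.13 ≈ 0.028556, i.e. 2.8556%.

2.86%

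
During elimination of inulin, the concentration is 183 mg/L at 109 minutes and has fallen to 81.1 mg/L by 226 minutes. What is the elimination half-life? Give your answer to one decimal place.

99.7 minutes

Over Δt = 226 − 109 = 117 minutes, the level fell by a factor of 183/81.1 ≈ 2.2565.
n = log₂(2.2565) ≈ 1.1741 half-lives, so t½ = 117/1.1741 ≈ 99.653 minutes.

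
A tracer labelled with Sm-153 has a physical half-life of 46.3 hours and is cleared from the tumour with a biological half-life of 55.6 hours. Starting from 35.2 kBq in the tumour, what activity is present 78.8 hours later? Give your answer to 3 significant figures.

1/t_eff = 1/t_phys + 1/t_biol = 1/46.3 + 1/55.6 = 0.039584 per hour.
t_eff = 46.3 × 55.6 / (46.3 + 55.6) ≈ 25.263 hours.
Remaining = 35.2 × (1/2)^(78.8/25.263) = 35.2 × (1/2)^3.1192 ≈ 4.051 kBq.

4.05 kBq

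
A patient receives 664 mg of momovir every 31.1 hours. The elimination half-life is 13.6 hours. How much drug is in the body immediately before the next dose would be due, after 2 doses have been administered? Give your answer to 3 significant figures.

164 mg

The 2 doses were given 62.2, 31.1 hours ago.
Total = 664·(1/2)^(62.2/13.6) + 664·(1/2)^(31.1/13.6)
      = 27.887 + 136.08 ≈ 163.96 mg.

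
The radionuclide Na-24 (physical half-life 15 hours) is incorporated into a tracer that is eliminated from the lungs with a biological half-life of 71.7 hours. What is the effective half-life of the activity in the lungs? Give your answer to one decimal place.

12.4 hours

1/t_eff = 1/t_phys + 1/t_biol = 1/15 + 1/71.7 = 0.080614 per hour.
t_eff = 15 × 71.7 / (15 + 71.7) ≈ 12.405 hours.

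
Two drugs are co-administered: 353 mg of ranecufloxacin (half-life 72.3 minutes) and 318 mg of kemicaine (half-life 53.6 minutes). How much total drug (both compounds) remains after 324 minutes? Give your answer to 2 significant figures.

21 mg

ranecufloxacin: 353 × (1/2)^(324/72.3) = 353 × (1/2)^4.4813 ≈ 15.804 mg.
kemicaine: 318 × (1/2)^(324/53.6) = 318 × (1/2)^6.0448 ≈ 4.8169 mg.
Total = 15.804 + 4.8169 ≈ 20.621 mg.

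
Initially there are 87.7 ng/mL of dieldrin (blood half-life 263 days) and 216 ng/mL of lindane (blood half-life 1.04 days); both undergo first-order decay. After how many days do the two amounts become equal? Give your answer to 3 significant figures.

1.36 days

Set 87.7·(1/2)^(t/263) = 216·(1/2)^(t/1.04).
Taking log₂: log₂(87.7/216) = t·(1/263 − 1/1.04).
log₂(0.40602) = -1.3004; 1/263 − 1/1.04 = -0.95774.
t = -1.3004 / -0.95774 ≈ 1.3578 days.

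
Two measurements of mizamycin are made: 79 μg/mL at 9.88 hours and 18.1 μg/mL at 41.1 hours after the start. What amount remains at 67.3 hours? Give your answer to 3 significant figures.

5.26 μg/mL

Over Δt = 41.1 − 9.88 = 31.22 hours, the level fell by a factor of 79/18.1 ≈ 4.3646.
n = log₂(4.3646) ≈ 2.1259 half-lives, so t½ = 31.22/2.1259 ≈ 14.686 hours.
From t = 41.1 to t = 67.3: 18.1 × (1/2)^((67.3−41.1)/14.686) ≈ 5.2557 μg/mL.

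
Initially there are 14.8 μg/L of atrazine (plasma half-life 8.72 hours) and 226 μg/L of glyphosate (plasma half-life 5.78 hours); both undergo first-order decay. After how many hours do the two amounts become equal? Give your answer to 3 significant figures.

Set 14.8·(1/2)^(t/8.72) = 226·(1/2)^(t/5.78).
Taking log₂: log₂(14.8/226) = t·(1/8.72 − 1/5.78).
log₂(0.065487) = -3.9327; 1/8.72 − 1/5.78 = -0.058331.
t = -3.9327 / -0.058331 ≈ 67.419 hours.

67.4 hours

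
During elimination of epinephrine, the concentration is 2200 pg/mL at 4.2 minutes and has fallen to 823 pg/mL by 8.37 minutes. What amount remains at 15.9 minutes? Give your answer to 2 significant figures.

Over Δt = 8.37 − 4.2 = 4.17 minutes, the level fell by a factor of 2200/823 ≈ 2.6731.
n = log₂(2.6731) ≈ 1.4185 half-lives, so t½ = 4.17/1.4185 ≈ 2.9396 minutes.
From t = 8.37 to t = 15.9: 823 × (1/2)^((15.9−8.37)/2.9396) ≈ 139.41 pg/mL.

140 pg/mL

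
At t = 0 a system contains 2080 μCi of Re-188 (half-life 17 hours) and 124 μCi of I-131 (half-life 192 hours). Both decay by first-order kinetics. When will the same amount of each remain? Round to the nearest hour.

76 hours

Set 2080·(1/2)^(t/17) = 124·(1/2)^(t/192).
Taking log₂: log₂(2080/124) = t·(1/17 − 1/192).
log₂(16.774) = 4.0682; 1/17 − 1/192 = 0.053615.
t = 4.0682 / 0.053615 ≈ 75.877 hours.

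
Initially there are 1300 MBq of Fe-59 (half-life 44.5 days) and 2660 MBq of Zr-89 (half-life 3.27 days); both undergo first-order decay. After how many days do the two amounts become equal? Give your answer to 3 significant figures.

3.65 days

Set 1300·(1/2)^(t/44.5) = 2660·(1/2)^(t/3.27).
Taking log₂: log₂(1300/2660) = t·(1/44.5 − 1/3.27).
log₂(0.48872) = -1.0329; 1/44.5 − 1/3.27 = -0.28334.
t = -1.0329 / -0.28334 ≈ 3.6455 days.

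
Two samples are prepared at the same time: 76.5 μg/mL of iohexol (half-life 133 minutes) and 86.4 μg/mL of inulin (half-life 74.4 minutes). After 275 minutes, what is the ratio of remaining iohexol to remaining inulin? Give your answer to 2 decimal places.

iohexol: 76.5 × (1/2)^(275/133) = 76.5 × (1/2)^2.0677 ≈ 18.249 μg/mL.
inulin: 86.4 × (1/2)^(275/74.4) = 86.4 × (1/2)^3.6962 ≈ 6.6655 μg/mL.
Ratio ≈ 18.249 / 6.6655 ≈ 2.7378.

2.74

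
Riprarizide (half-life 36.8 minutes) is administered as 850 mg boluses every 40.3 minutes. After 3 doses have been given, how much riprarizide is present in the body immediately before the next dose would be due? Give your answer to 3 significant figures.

The 3 doses were given 120.9, 80.6, 40.3 minutes ago.
Total = 850·(1/2)^(120.9/36.8) + 850·(1/2)^(80.6/36.8) + 850·(1/2)^(40.3/36.8)
      = 87.184 + 186.25 + 397.89 ≈ 671.32 mg.

671 mg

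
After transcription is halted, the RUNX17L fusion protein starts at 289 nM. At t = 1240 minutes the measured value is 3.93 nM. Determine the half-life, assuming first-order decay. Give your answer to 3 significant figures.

200 minutes

A/A₀ = 3.93/289 ≈ 0.013599.
n = log₂(73.537) ≈ 6.2004 half-lives elapsed in 1240 minutes.
t½ = 1240/6.2004 ≈ 199.99 minutes.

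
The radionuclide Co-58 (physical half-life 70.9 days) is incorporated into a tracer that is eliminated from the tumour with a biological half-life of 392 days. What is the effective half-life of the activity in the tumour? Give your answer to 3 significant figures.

1/t_eff = 1/t_phys + 1/t_biol = 1/70.9 + 1/392 = 0.016655 per day.
t_eff = 70.9 × 392 / (70.9 + 392) ≈ 60.041 days.

60.0 days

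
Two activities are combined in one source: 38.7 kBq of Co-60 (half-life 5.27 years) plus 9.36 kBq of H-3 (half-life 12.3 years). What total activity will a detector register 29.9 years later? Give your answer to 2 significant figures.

Co-60: 38.7 × (1/2)^(29.9/5.27) = 38.7 × (1/2)^5.6736 ≈ 0.75819 kBq.
H-3: 9.36 × (1/2)^(29.9/12.3) = 9.36 × (1/2)^2.4309 ≈ 1.7358 kBq.
Total = 0.75819 + 1.7358 ≈ 2.494 kBq.

2.5 kBq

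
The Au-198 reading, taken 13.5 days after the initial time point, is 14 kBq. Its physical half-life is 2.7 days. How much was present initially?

448 kBq

Number of half-lives elapsed: n = 13.5/2.7 ≈ 5.
A₀ = A × 2^n = 14 × 2^5 = 14 × 32 ≈ 448 kBq.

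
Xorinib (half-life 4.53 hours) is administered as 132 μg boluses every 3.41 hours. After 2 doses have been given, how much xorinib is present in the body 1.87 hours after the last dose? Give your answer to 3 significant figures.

The 2 doses were given 5.28, 1.87 hours ago.
Total = 132·(1/2)^(5.28/4.53) + 132·(1/2)^(1.87/4.53)
      = 58.844 + 99.153 ≈ 158 μg.

158 μg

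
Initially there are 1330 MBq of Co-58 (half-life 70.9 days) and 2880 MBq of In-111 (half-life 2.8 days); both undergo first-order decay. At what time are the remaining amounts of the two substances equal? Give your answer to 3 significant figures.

3.25 days

Set 1330·(1/2)^(t/70.9) = 2880·(1/2)^(t/2.8).
Taking log₂: log₂(1330/2880) = t·(1/70.9 − 1/2.8).
log₂(0.46181) = -1.1146; 1/70.9 − 1/2.8 = -0.34304.
t = -1.1146 / -0.34304 ≈ 3.2493 days.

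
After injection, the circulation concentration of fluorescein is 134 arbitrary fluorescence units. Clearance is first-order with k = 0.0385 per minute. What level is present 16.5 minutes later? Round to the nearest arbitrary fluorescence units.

71 arbitrary fluorescence units

t½ = ln 2 / k = 0.69315 / 0.0385 ≈ 18.004 minutes.
Number of half-lives: n = 16.5/18.004 ≈ 0.91647.
Remaining = 134 × (1/2)^0.91647 = 134 × 0.5298 ≈ 70.994 arbitrary fluorescence units.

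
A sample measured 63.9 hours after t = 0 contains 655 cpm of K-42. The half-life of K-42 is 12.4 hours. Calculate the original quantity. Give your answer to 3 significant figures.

23300 cpm

Number of half-lives elapsed: n = 63.9/12.4 ≈ 5.1532.
A₀ = A × 2^n = 655 × 2^5.1532 = 655 × 35.586 ≈ 23309 cpm.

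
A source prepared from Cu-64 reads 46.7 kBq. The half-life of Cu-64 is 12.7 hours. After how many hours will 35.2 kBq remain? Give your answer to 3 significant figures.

Fraction remaining = 35.2/46.7 ≈ 0.75375.
n = log₂(46.7/35.2) = ln(1.3267)/ln 2 ≈ 0.40785 half-lives.
t = n × t½ = 0.40785 × 12.7 ≈ 5.1797 hours.

5.18 hours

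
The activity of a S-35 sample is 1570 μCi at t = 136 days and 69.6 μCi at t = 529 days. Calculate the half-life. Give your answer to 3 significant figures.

Over Δt = 529 − 136 = 393 days, the level fell by a factor of 1570/69.6 ≈ 22.557.
n = log₂(22.557) ≈ 4.4955 half-lives, so t½ = 393/4.4955 ≈ 87.42 days.

87.4 days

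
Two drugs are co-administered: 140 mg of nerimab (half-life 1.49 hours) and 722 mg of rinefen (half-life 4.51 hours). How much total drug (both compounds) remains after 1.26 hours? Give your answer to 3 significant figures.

nerimab: 140 × (1/2)^(1.26/1.49) = 140 × (1/2)^0.84564 ≈ 77.905 mg.
rinefen: 722 × (1/2)^(1.26/4.51) = 722 × (1/2)^0.27938 ≈ 594.89 mg.
Total = 77.905 + 594.89 ≈ 672.79 mg.

673 mg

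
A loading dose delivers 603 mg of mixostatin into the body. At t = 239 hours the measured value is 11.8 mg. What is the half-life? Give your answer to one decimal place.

42.1 hours

A/A₀ = 11.8/603 ≈ 0.019569.
n = log₂(51.102) ≈ 5.6753 half-lives elapsed in 239 hours.
t½ = 239/5.6753 ≈ 42.112 hours.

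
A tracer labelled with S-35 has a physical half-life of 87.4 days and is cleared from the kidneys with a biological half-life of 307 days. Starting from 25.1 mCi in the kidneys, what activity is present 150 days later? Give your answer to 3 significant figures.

5.44 mCi

1/t_eff = 1/t_phys + 1/t_biol = 1/87.4 + 1/307 = 0.014699 per day.
t_eff = 87.4 × 307 / (87.4 + 307) ≈ 68.032 days.
Remaining = 25.1 × (1/2)^(150/68.032) = 25.1 × (1/2)^2.2048 ≈ 5.4444 mCi.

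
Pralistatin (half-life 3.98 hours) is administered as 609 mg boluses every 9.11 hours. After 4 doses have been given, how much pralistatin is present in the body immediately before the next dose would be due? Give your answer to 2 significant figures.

160 mg

The 4 doses were given 36.44, 27.33, 18.22, 9.11 hours ago.
Total = 609·(1/2)^(36.44/3.98) + 609·(1/2)^(27.33/3.98) + 609·(1/2)^(18.22/3.98) + 609·(1/2)^(9.11/3.98)
      = 1.0677 + 5.2179 + 25.5 + 124.62 ≈ 156.4 mg.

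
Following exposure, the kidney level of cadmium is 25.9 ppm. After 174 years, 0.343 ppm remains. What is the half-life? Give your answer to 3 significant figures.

27.9 years

A/A₀ = 0.343/25.9 ≈ 0.013243.
n = log₂(75.51) ≈ 6.2386 half-lives elapsed in 174 years.
t½ = 174/6.2386 ≈ 27.891 years.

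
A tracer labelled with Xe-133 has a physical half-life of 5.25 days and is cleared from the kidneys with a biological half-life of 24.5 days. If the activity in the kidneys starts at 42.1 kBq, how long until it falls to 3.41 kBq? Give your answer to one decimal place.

15.7 days

1/t_eff = 1/t_phys + 1/t_biol = 1/5.25 + 1/24.5 = 0.23129 per day.
t_eff = 5.25 × 24.5 / (5.25 + 24.5) ≈ 4.3235 days.
n = log₂(42.1/3.41) ≈ 3.626; t = 3.626 × 4.3235 ≈ 15.677 days.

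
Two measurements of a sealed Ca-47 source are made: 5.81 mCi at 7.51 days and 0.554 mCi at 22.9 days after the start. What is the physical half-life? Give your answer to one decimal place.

Over Δt = 22.9 − 7.51 = 15.39 days, the level fell by a factor of 5.81/0.554 ≈ 10.487.
n = log₂(10.487) ≈ 3.3906 half-lives, so t½ = 15.39/3.3906 ≈ 4.539 days.

4.5 days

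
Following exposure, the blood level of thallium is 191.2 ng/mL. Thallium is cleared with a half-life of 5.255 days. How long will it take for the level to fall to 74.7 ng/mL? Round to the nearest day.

7 days

Fraction remaining = 74.7/191.2 ≈ 0.39069.
n = log₂(191.2/74.7) = ln(2.5596)/ln 2 ≈ 1.3559 half-lives.
t = n × t½ = 1.3559 × 5.255 ≈ 7.1253 days.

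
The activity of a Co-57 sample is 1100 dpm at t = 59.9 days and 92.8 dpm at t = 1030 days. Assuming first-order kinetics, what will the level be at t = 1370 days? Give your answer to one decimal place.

Over Δt = 1030 − 59.9 = 970.1 days, the level fell by a factor of 1100/92.8 ≈ 11.853.
n = log₂(11.853) ≈ 3.5672 half-lives, so t½ = 970.1/3.5672 ≈ 271.95 days.
From t = 1030 to t = 1370: 92.8 × (1/2)^((1370−1030)/271.95) ≈ 39.011 dpm.

39.0 dpm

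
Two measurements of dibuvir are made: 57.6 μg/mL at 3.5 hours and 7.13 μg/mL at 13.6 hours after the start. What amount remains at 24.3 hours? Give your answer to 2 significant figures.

0.78 μg/mL

Over Δt = 13.6 − 3.5 = 10.1 hours, the level fell by a factor of 57.6/7.13 ≈ 8.0785.
n = log₂(8.0785) ≈ 3.0141 half-lives, so t½ = 10.1/3.0141 ≈ 3.3509 hours.
From t = 13.6 to t = 24.3: 7.13 × (1/2)^((24.3−13.6)/3.3509) ≈ 0.77957 μg/mL.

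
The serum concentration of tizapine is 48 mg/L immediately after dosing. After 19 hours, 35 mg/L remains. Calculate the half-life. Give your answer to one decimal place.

41.7 hours

A/A₀ = 35/48 ≈ 0.72917.
n = log₂(1.3714) ≈ 0.45568 half-lives elapsed in 19 hours.
t½ = 19/0.45568 ≈ 41.696 hours.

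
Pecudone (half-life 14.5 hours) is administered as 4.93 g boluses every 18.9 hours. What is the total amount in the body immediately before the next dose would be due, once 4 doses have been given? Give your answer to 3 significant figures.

3.27 g

The 4 doses were given 75.6, 56.7, 37.8, 18.9 hours ago.
Total = 4.93·(1/2)^(75.6/14.5) + 4.93·(1/2)^(56.7/14.5) + 4.93·(1/2)^(37.8/14.5) + 4.93·(1/2)^(18.9/14.5)
      = 0.13284 + 0.32788 + 0.80927 + 1.9974 ≈ 3.2674 g.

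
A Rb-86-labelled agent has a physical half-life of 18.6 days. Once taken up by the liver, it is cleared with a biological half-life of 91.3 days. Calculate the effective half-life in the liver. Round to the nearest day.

15 days

1/t_eff = 1/t_phys + 1/t_biol = 1/18.6 + 1/91.3 = 0.064716 per day.
t_eff = 18.6 × 91.3 / (18.6 + 91.3) ≈ 15.452 days.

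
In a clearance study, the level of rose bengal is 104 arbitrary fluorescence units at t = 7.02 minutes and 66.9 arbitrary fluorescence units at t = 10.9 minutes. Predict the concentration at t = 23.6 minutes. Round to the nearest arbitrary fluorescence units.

Over Δt = 10.9 − 7.02 = 3.88 minutes, the level fell by a factor of 104/66.9 ≈ 1.5546.
n = log₂(1.5546) ≈ 0.63651 half-lives, so t½ = 3.88/0.63651 ≈ 6.0958 minutes.
From t = 10.9 to t = 23.6: 66.9 × (1/2)^((23.6−10.9)/6.0958) ≈ 15.785 arbitrary fluorescence units.

16 arbitrary fluorescence units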